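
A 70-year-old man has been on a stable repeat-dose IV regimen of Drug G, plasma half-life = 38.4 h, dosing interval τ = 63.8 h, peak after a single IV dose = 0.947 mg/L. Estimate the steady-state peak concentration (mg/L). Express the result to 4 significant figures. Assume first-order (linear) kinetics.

1.385 mg/L

k = ln2 / t½ = 0.693147 / 38.4 = 0.01805 h⁻¹
e^(−kτ) = e^(−0.01805 × 63.8) = 0.3161
Accumulation ratio R = 1 / (1 − e^(−kτ)) = 1 / (1 − 0.3161) = 1.462
Steady-state peak = C₀ × R = 0.947 × 1.462 = 1.385 mg/L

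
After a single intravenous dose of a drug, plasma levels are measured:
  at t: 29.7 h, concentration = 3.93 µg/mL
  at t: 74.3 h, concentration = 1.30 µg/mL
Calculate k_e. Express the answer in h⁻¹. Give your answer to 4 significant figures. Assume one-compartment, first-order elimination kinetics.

k = ln(C₁/C₂) / (t₂ − t₁) = ln(3.93/1.30) / (74.3 − 29.7)
  = 1.106 / 44.60 = 0.02480 h⁻¹

0.02480 h⁻¹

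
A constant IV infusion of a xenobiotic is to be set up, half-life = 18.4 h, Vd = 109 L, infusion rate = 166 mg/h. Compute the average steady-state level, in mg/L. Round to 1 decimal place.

k = ln2 / t½ = 0.693147 / 18.4 = 0.03767 h⁻¹
CL = k × Vd = 0.03767 × 109 = 4.106 L/h
At steady state Css = R₀ / CL = 166 / 4.106 = 40.43 mg/L

40.4 mg/L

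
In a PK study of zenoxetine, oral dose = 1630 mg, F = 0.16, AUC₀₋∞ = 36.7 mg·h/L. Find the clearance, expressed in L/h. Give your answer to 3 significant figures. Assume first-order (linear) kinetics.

CL = F·Dose / AUC = 0.16 × 1630 / 36.7 = 7.106 L/h

7.11 L/h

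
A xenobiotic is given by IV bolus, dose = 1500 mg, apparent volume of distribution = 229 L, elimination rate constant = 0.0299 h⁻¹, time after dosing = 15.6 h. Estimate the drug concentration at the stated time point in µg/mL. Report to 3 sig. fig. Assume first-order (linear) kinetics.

4.11 µg/mL

C₀ = Dose / Vd = 1500 / 229 = 6.550 mg/L
C = C₀ · e^(−k·t) = 6.550 × e^(−0.02990 × 15.6)
  = 6.550 × 0.6272 = 4.108 mg/L
(4.108 mg/L = 4.108 µg/mL)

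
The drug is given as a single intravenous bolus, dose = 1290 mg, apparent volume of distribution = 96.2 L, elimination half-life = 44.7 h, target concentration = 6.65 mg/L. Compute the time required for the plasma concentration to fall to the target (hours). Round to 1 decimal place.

C₀ = Dose / Vd = 1290 / 96.2 = 13.41 mg/L
k = ln2 / t½ = 0.693147 / 44.7 = 0.01551 h⁻¹
t = ln(C₀ / C) / k = ln(13.41 / 6.65) / 0.01551
  = ln(2.017) / 0.01551 = 0.7016 / 0.01551 = 45.24 h

45.2 h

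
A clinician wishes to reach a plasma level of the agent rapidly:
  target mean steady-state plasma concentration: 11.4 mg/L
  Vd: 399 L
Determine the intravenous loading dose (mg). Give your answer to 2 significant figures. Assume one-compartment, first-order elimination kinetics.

4500 mg

LD = Css × Vd = 11.4 × 399 = 4549 mg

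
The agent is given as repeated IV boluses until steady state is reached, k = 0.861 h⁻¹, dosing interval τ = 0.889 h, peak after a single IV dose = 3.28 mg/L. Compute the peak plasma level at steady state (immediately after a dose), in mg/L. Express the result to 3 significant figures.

6.13 mg/L

e^(−kτ) = e^(−0.8610 × 0.889) = 0.4651
Accumulation ratio R = 1 / (1 − e^(−kτ)) = 1 / (1 − 0.4651) = 1.870
Steady-state peak = C₀ × R = 3.28 × 1.870 = 6.134 mg/L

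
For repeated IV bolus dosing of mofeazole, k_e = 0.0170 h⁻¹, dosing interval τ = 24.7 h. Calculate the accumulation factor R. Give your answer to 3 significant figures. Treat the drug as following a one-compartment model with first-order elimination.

2.92

e^(−kτ) = e^(−0.01700 × 24.7) = 0.6571
Accumulation ratio R = 1 / (1 − e^(−kτ)) = 1 / (1 − 0.6571) = 2.916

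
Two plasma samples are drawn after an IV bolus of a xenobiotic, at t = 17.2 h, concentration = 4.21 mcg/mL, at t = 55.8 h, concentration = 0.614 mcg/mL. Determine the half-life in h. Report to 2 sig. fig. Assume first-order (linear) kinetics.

14 h

k = ln(C₁/C₂) / (t₂ − t₁) = ln(4.21/0.614) / (55.8 − 17.2)
  = 1.925 / 38.60 = 0.04987 h⁻¹
t½ = ln2 / k = 0.693147 / 0.04987 = 13.90 h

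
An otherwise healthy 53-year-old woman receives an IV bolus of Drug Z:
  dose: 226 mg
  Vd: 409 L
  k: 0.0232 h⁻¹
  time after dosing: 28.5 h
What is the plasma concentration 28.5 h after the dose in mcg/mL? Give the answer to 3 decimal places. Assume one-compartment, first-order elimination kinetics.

0.285 mcg/mL

C₀ = Dose / Vd = 226.0 / 409 = 0.5526 mg/L
C = C₀ · e^(−k·t) = 0.5526 × e^(−0.02320 × 28.5)
  = 0.5526 × 0.5162 = 0.2853 mg/L
(0.2853 mg/L = 0.2853 mcg/mL)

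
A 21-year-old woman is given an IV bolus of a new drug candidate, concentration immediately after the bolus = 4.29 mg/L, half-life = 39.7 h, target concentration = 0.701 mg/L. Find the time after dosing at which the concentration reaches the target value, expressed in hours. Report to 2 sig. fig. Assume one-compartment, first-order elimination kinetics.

100 h

k = ln2 / t½ = 0.693147 / 39.7 = 0.01746 h⁻¹
t = ln(C₀ / C) / k = ln(4.290 / 0.701) / 0.01746
  = ln(6.120) / 0.01746 = 1.812 / 0.01746 = 103.8 h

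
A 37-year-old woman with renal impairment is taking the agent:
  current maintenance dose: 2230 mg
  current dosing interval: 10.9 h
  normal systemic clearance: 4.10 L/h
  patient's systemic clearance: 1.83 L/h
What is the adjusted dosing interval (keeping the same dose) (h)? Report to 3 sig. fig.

To keep the same average steady-state level, dosing rate must scale with clearance.
CL ratio = 1.83 / 4.10 = 0.4463
New interval (same dose) = 10.9 / 0.4463 = 24.42 h

24.4 h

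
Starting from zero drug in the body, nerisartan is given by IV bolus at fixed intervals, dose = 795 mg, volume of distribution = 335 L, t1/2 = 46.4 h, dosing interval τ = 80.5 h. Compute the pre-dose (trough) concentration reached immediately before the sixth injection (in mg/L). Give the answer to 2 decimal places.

C₀ per dose = Dose / Vd = 795 / 335 = 2.373 mg/L
k = ln2 / t½ = 0.693147 / 46.4 = 0.01494 h⁻¹
Fraction remaining after one interval: r = e^(−kτ) = e^(−0.01494 × 80.5) = 0.3004
Before dose 6, 5 doses have been given (aged 1τ, 2τ, 3τ, 4τ, 5τ).
C_trough = C₀ × (r + r² + … + r^5) = C₀ × r(1−r^5)/(1−r)
        = 2.373 × 0.3004 × (1 − 0.002446) / (1 − 0.3004) = 1.016 mg/L

1.02 mg/L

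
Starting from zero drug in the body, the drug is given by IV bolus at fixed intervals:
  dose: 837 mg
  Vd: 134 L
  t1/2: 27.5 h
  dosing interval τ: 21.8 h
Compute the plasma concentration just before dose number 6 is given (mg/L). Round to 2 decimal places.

7.98 mg/L

C₀ per dose = Dose / Vd = 837 / 134 = 6.246 mg/L
k = ln2 / t½ = 0.693147 / 27.5 = 0.02521 h⁻¹
Fraction remaining after one interval: r = e^(−kτ) = e^(−0.02521 × 21.8) = 0.5772
Before dose 6, 5 doses have been given (aged 1τ, 2τ, 3τ, 4τ, 5τ).
C_trough = C₀ × (r + r² + … + r^5) = C₀ × r(1−r^5)/(1−r)
        = 6.246 × 0.5772 × (1 − 0.06407) / (1 − 0.5772) = 7.981 mg/L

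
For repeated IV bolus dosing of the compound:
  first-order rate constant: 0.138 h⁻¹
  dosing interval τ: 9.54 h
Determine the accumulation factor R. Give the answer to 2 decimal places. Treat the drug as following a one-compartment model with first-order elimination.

e^(−kτ) = e^(−0.1380 × 9.54) = 0.2681
Accumulation ratio R = 1 / (1 − e^(−kτ)) = 1 / (1 − 0.2681) = 1.366

1.37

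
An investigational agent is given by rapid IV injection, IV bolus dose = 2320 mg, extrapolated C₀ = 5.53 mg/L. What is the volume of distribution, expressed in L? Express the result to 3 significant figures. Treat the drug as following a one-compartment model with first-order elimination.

420 L

Vd = Dose / C₀ = 2320 / 5.53 = 419.5 L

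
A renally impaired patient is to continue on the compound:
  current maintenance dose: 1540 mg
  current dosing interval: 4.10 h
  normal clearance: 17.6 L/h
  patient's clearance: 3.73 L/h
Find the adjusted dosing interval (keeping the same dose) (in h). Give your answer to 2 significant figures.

19 h

To keep the same average steady-state level, dosing rate must scale with clearance.
CL ratio = 3.73 / 17.6 = 0.2119
New interval (same dose) = 4.10 / 0.2119 = 19.35 h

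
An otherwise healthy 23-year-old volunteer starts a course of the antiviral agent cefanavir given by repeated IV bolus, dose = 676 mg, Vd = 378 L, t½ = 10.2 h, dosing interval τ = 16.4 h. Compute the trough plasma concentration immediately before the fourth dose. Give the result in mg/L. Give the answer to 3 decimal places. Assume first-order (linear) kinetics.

0.842 mg/L

C₀ per dose = Dose / Vd = 676 / 378 = 1.788 mg/L
k = ln2 / t½ = 0.693147 / 10.2 = 0.06796 h⁻¹
Fraction remaining after one interval: r = e^(−kτ) = e^(−0.06796 × 16.4) = 0.3281
Before dose 4, 3 doses have been given (aged 1τ, 2τ, 3τ).
C_trough = C₀ × (r + r² + … + r^3) = C₀ × r(1−r^3)/(1−r)
        = 1.788 × 0.3281 × (1 − 0.03532) / (1 − 0.3281) = 0.8423 mg/L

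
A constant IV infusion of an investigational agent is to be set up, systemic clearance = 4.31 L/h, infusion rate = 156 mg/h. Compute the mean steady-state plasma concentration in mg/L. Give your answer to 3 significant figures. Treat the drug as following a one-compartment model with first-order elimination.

At steady state Css = R₀ / CL = 156 / 4.310 = 36.19 mg/L

36.2 mg/L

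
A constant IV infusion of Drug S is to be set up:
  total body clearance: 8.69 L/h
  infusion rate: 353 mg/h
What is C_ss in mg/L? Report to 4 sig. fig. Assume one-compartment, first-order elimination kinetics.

At steady state Css = R₀ / CL = 353 / 8.690 = 40.62 mg/L

40.62 mg/L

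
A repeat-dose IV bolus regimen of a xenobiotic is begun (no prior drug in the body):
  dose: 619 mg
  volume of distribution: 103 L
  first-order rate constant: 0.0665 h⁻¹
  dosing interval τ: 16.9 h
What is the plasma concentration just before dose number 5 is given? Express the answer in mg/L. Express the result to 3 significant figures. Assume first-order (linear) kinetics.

2.86 mg/L

C₀ per dose = Dose / Vd = 619 / 103 = 6.010 mg/L
Fraction remaining after one interval: r = e^(−kτ) = e^(−0.06650 × 16.9) = 0.3250
Before dose 5, 4 doses have been given (aged 1τ, 2τ, 3τ, 4τ).
C_trough = C₀ × (r + r² + … + r^4) = C₀ × r(1−r^4)/(1−r)
        = 6.010 × 0.3250 × (1 − 0.01116) / (1 − 0.3250) = 2.861 mg/L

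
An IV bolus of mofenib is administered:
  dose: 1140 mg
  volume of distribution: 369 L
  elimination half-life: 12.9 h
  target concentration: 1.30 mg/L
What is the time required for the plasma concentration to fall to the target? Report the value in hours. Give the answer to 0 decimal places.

C₀ = Dose / Vd = 1140 / 369 = 3.089 mg/L
k = ln2 / t½ = 0.693147 / 12.9 = 0.05373 h⁻¹
t = ln(C₀ / C) / k = ln(3.089 / 1.30) / 0.05373
  = ln(2.376) / 0.05373 = 0.8654 / 0.05373 = 16.11 h

16 h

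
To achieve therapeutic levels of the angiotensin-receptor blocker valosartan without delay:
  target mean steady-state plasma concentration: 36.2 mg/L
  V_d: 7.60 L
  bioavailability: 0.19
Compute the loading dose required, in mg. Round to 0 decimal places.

LD = Css × Vd / F = 36.2 × 7.60 / 0.19 = 1448 mg

1448 mg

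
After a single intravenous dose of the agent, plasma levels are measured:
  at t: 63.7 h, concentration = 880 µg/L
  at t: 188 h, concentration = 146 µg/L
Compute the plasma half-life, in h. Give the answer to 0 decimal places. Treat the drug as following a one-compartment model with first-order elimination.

48 h

k = ln(C₁/C₂) / (t₂ − t₁) = ln(880/146) / (188 − 63.7)
  = 1.796 / 124.3 = 0.01445 h⁻¹
t½ = ln2 / k = 0.693147 / 0.01445 = 47.97 h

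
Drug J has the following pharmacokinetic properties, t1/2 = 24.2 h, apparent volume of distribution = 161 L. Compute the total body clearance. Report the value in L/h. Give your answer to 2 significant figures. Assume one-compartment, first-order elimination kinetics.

k = ln2 / t½ = 0.693147 / 24.2 = 0.02864 h⁻¹
CL = k × Vd = 0.02864 × 161 = 4.611 L/h

4.6 L/h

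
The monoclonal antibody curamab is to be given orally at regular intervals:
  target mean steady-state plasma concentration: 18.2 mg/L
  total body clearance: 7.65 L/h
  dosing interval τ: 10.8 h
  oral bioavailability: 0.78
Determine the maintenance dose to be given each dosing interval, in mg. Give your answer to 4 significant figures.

1928 mg

At steady state, F × (Dose/τ) = Css × CL.
Dose = Css × CL × τ / F = 18.2 × 7.650 × 10.8 / 0.78 = 1928 mg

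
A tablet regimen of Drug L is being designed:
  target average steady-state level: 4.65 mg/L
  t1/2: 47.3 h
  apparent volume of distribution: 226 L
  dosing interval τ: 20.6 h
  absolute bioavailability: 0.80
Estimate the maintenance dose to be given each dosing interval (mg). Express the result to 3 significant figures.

k = ln2 / t½ = 0.693147 / 47.3 = 0.01465 h⁻¹
CL = k × Vd = 0.01465 × 226 = 3.311 L/h
At steady state, F × (Dose/τ) = Css × CL.
Dose = Css × CL × τ / F = 4.65 × 3.311 × 20.6 / 0.80 = 396.5 mg

397 mg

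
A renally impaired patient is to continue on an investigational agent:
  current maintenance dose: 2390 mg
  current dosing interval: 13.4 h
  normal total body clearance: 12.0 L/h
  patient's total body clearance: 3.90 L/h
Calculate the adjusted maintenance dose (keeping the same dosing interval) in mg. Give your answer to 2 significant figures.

780 mg

To keep the same average steady-state level, dosing rate must scale with clearance.
CL ratio = 3.90 / 12.0 = 0.3250
New dose (same interval) = 2390 × 0.3250 = 776.8 mg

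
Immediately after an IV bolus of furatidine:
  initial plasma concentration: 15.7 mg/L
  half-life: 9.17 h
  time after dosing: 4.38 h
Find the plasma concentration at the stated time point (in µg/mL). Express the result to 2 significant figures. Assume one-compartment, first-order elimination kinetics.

11 µg/mL

k = ln2 / t½ = 0.693147 / 9.17 = 0.07559 h⁻¹
C = C₀ · e^(−k·t) = 15.70 × e^(−0.07559 × 4.38)
  = 15.70 × 0.7181 = 11.27 mg/L
(11.27 mg/L = 11.27 µg/mL)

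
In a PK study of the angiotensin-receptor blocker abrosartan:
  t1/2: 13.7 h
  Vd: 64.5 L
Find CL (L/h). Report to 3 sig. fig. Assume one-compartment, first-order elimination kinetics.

k = ln2 / t½ = 0.693147 / 13.7 = 0.05059 h⁻¹
CL = k × Vd = 0.05059 × 64.5 = 3.263 L/h

3.26 L/h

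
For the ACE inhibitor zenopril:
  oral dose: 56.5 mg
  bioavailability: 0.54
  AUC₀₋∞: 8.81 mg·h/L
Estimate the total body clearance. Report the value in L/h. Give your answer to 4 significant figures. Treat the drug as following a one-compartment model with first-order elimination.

CL = F·Dose / AUC = 0.54 × 56.5 / 8.81 = 3.463 L/h

3.463 L/h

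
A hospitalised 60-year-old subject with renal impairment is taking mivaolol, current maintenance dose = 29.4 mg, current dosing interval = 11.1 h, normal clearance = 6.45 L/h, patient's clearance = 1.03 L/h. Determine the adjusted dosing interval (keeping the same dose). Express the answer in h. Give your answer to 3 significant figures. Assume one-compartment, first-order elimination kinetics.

69.5 h

To keep the same average steady-state level, dosing rate must scale with clearance.
CL ratio = 1.03 / 6.45 = 0.1597
New interval (same dose) = 11.1 / 0.1597 = 69.51 h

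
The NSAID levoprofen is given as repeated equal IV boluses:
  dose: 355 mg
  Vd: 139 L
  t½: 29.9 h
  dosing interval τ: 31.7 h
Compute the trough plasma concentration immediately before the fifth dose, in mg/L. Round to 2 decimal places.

C₀ per dose = Dose / Vd = 355 / 139 = 2.554 mg/L
k = ln2 / t½ = 0.693147 / 29.9 = 0.02318 h⁻¹
Fraction remaining after one interval: r = e^(−kτ) = e^(−0.02318 × 31.7) = 0.4796
Before dose 5, 4 doses have been given (aged 1τ, 2τ, 3τ, 4τ).
C_trough = C₀ × (r + r² + … + r^4) = C₀ × r(1−r^4)/(1−r)
        = 2.554 × 0.4796 × (1 − 0.05291) / (1 − 0.4796) = 2.229 mg/L

2.23 mg/L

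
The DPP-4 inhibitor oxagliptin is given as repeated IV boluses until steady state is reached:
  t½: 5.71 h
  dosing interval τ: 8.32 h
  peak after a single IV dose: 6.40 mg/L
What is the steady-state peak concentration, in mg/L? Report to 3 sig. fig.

10.1 mg/L

k = ln2 / t½ = 0.693147 / 5.71 = 0.1214 h⁻¹
e^(−kτ) = e^(−0.1214 × 8.32) = 0.3642
Accumulation ratio R = 1 / (1 − e^(−kτ)) = 1 / (1 − 0.3642) = 1.573
Steady-state peak = C₀ × R = 6.40 × 1.573 = 10.07 mg/L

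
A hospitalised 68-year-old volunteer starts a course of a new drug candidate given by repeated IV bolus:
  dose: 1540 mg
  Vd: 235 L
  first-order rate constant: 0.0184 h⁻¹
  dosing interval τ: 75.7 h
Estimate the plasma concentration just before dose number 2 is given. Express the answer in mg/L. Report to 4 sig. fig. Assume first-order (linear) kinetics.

1.628 mg/L

C₀ per dose = Dose / Vd = 1540 / 235 = 6.553 mg/L
Fraction remaining after one interval: r = e^(−kτ) = e^(−0.01840 × 75.7) = 0.2484
Before dose 2, 1 dose has been given (aged 1τ).
C_trough = C₀ × r = 6.553 × 0.2484 = 1.628 mg/L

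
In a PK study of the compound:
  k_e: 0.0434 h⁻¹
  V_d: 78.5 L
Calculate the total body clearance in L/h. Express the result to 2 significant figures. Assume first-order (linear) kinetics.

3.4 L/h

CL = k × Vd = 0.0434 × 78.5 = 3.407 L/h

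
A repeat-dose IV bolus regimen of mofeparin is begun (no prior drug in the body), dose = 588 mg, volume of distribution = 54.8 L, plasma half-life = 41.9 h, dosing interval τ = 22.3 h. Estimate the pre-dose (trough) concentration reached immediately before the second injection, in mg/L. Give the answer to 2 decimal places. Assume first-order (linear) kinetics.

7.42 mg/L

C₀ per dose = Dose / Vd = 588 / 54.8 = 10.73 mg/L
k = ln2 / t½ = 0.693147 / 41.9 = 0.01654 h⁻¹
Fraction remaining after one interval: r = e^(−kτ) = e^(−0.01654 × 22.3) = 0.6915
Before dose 2, 1 dose has been given (aged 1τ).
C_trough = C₀ × r = 10.73 × 0.6915 = 7.420 mg/L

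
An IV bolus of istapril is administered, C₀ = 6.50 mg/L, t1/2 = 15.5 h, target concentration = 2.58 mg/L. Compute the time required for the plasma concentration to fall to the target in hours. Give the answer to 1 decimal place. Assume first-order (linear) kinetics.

20.7 h

k = ln2 / t½ = 0.693147 / 15.5 = 0.04472 h⁻¹
t = ln(C₀ / C) / k = ln(6.500 / 2.58) / 0.04472
  = ln(2.519) / 0.04472 = 0.9239 / 0.04472 = 20.66 h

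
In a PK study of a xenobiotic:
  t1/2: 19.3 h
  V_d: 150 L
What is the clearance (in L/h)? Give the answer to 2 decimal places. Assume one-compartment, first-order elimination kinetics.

k = ln2 / t½ = 0.693147 / 19.3 = 0.03591 h⁻¹
CL = k × Vd = 0.03591 × 150 = 5.387 L/h

5.39 L/h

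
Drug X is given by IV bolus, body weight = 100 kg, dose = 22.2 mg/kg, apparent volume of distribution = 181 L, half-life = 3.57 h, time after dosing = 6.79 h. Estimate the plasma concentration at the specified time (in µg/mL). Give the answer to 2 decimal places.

3.28 µg/mL

Total dose = 22.2 × 100 = 2220 mg
C₀ = Dose / Vd = 2220 / 181 = 12.27 mg/L
k = ln2 / t½ = 0.693147 / 3.57 = 0.1942 h⁻¹
C = C₀ · e^(−k·t) = 12.27 × e^(−0.1942 × 6.79)
  = 12.27 × 0.2675 = 3.282 mg/L
(3.282 mg/L = 3.282 µg/mL)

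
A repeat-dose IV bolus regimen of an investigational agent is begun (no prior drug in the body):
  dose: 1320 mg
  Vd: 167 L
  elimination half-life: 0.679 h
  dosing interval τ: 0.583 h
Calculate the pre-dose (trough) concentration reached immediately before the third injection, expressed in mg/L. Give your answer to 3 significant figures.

6.76 mg/L

C₀ per dose = Dose / Vd = 1320 / 167 = 7.904 mg/L
k = ln2 / t½ = 0.693147 / 0.679 = 1.021 h⁻¹
Fraction remaining after one interval: r = e^(−kτ) = e^(−1.021 × 0.583) = 0.5514
Before dose 3, 2 doses have been given (aged 1τ, 2τ).
C_trough = C₀ × (r + r²) = 7.904 × (0.5514 + 0.3040) = 6.761 mg/L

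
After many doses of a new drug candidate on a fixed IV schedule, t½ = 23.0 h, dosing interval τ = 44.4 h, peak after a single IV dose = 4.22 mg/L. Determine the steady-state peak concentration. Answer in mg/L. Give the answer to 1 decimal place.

5.7 mg/L

k = ln2 / t½ = 0.693147 / 23.0 = 0.03014 h⁻¹
e^(−kτ) = e^(−0.03014 × 44.4) = 0.2623
Accumulation ratio R = 1 / (1 − e^(−kτ)) = 1 / (1 − 0.2623) = 1.356
Steady-state peak = C₀ × R = 4.22 × 1.356 = 5.722 mg/L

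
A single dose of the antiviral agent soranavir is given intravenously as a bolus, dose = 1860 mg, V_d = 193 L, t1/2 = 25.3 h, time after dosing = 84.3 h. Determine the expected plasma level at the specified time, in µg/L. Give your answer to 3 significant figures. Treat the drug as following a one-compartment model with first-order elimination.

C₀ = Dose / Vd = 1860 / 193 = 9.637 mg/L
k = ln2 / t½ = 0.693147 / 25.3 = 0.02740 h⁻¹
C = C₀ · e^(−k·t) = 9.637 × e^(−0.02740 × 84.3)
  = 9.637 × 0.09928 = 0.9568 mg/L
Convert: 0.9568 mg/L × 1000 = 956.8 µg/L

957 µg/L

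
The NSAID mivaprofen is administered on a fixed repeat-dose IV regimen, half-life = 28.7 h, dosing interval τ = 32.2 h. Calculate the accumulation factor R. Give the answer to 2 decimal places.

1.85

k = ln2 / t½ = 0.693147 / 28.7 = 0.02415 h⁻¹
e^(−kτ) = e^(−0.02415 × 32.2) = 0.4595
Accumulation ratio R = 1 / (1 − e^(−kτ)) = 1 / (1 − 0.4595) = 1.850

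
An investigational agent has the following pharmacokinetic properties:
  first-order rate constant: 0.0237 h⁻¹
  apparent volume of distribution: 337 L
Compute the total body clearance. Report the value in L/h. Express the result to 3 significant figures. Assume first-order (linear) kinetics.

CL = k × Vd = 0.0237 × 337 = 7.987 L/h

7.99 L/h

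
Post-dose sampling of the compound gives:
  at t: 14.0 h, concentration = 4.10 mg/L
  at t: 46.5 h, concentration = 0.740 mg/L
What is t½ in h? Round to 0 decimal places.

k = ln(C₁/C₂) / (t₂ − t₁) = ln(4.10/0.740) / (46.5 − 14.0)
  = 1.712 / 32.50 = 0.05268 h⁻¹
t½ = ln2 / k = 0.693147 / 0.05268 = 13.16 h

13 h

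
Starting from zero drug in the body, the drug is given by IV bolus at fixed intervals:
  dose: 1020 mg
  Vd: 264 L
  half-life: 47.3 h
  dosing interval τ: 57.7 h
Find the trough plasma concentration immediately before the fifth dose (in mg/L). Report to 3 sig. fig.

2.81 mg/L

C₀ per dose = Dose / Vd = 1020 / 264 = 3.864 mg/L
k = ln2 / t½ = 0.693147 / 47.3 = 0.01465 h⁻¹
Fraction remaining after one interval: r = e^(−kτ) = e^(−0.01465 × 57.7) = 0.4294
Before dose 5, 4 doses have been given (aged 1τ, 2τ, 3τ, 4τ).
C_trough = C₀ × (r + r² + … + r^4) = C₀ × r(1−r^4)/(1−r)
        = 3.864 × 0.4294 × (1 − 0.03400) / (1 − 0.4294) = 2.809 mg/L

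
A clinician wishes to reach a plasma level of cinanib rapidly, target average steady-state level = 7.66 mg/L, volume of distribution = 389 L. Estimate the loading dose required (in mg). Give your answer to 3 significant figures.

LD = Css × Vd = 7.66 × 389 = 2980 mg

2980 mg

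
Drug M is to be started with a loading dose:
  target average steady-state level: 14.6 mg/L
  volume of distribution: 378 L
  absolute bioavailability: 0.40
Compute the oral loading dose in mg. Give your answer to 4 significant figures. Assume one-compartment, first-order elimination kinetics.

13800 mg

LD = Css × Vd / F = 14.6 × 378 / 0.40 = 13800 mg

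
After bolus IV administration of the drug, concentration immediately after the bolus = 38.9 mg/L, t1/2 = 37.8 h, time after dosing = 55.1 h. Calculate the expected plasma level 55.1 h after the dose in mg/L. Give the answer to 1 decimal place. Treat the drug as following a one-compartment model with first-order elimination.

k = ln2 / t½ = 0.693147 / 37.8 = 0.01834 h⁻¹
C = C₀ · e^(−k·t) = 38.90 × e^(−0.01834 × 55.1)
  = 38.90 × 0.3640 = 14.16 mg/L

14.2 mg/L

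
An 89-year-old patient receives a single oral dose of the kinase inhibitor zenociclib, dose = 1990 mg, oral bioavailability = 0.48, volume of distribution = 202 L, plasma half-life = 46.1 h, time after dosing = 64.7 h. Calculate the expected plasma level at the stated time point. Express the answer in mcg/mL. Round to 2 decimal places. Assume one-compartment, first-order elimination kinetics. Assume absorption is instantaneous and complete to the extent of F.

Amount reaching circulation = F × Dose = 0.48 × 1990 = 955.2 mg
C₀ = F·Dose / Vd = 955.2 / 202 = 4.729 mg/L
k = ln2 / t½ = 0.693147 / 46.1 = 0.01504 h⁻¹
C = C₀ · e^(−k·t) = 4.729 × e^(−0.01504 × 64.7)
  = 4.729 × 0.3779 = 1.787 mg/L
(1.787 mg/L = 1.787 mcg/mL)

1.79 mcg/mL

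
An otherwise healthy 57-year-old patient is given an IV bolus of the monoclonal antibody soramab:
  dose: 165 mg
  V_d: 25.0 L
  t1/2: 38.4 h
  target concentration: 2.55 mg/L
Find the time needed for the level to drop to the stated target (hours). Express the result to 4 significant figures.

52.68 h

C₀ = Dose / Vd = 165.0 / 25.0 = 6.600 mg/L
k = ln2 / t½ = 0.693147 / 38.4 = 0.01805 h⁻¹
t = ln(C₀ / C) / k = ln(6.600 / 2.55) / 0.01805
  = ln(2.588) / 0.01805 = 0.9509 / 0.01805 = 52.68 h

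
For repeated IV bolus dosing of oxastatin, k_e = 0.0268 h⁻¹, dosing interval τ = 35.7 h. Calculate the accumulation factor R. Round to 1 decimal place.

e^(−kτ) = e^(−0.02680 × 35.7) = 0.3841
Accumulation ratio R = 1 / (1 − e^(−kτ)) = 1 / (1 − 0.3841) = 1.624

1.6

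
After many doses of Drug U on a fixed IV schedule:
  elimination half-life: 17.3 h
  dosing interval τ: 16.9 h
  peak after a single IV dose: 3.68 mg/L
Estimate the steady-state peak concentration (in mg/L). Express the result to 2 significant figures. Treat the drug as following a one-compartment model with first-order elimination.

k = ln2 / t½ = 0.693147 / 17.3 = 0.04007 h⁻¹
e^(−kτ) = e^(−0.04007 × 16.9) = 0.5080
Accumulation ratio R = 1 / (1 − e^(−kτ)) = 1 / (1 − 0.5080) = 2.033
Steady-state peak = C₀ × R = 3.68 × 2.033 = 7.481 mg/L

7.5 mg/L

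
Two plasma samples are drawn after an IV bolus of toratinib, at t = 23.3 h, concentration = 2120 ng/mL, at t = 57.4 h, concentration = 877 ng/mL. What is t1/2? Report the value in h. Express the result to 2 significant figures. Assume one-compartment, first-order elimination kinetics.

k = ln(C₁/C₂) / (t₂ − t₁) = ln(2120/877) / (57.4 − 23.3)
  = 0.8827 / 34.10 = 0.02589 h⁻¹
t½ = ln2 / k = 0.693147 / 0.02589 = 26.77 h

27 h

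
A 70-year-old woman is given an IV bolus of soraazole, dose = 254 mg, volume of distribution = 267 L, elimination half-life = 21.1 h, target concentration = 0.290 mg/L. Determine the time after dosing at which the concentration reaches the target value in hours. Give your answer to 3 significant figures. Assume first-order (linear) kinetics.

36.2 h

C₀ = Dose / Vd = 254.0 / 267 = 0.9513 mg/L
k = ln2 / t½ = 0.693147 / 21.1 = 0.03285 h⁻¹
t = ln(C₀ / C) / k = ln(0.9513 / 0.290) / 0.03285
  = ln(3.280) / 0.03285 = 1.188 / 0.03285 = 36.16 h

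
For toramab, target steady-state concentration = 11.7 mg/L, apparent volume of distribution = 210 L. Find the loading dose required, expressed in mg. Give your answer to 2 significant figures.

LD = Css × Vd = 11.7 × 210 = 2457 mg

2500 mg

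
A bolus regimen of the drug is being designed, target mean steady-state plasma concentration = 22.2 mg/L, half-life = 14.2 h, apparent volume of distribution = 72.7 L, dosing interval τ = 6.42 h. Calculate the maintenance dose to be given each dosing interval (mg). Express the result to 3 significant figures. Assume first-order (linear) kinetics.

506 mg

k = ln2 / t½ = 0.693147 / 14.2 = 0.04881 h⁻¹
CL = k × Vd = 0.04881 × 72.7 = 3.548 L/h
At steady state, Dose/τ = Css × CL.
Dose = Css × CL × τ = 22.2 × 3.548 × 6.42 = 505.7 mg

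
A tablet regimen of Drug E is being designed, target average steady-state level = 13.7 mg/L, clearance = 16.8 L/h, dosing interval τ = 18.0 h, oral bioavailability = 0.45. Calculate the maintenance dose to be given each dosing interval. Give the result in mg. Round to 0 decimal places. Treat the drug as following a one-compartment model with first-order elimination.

9206 mg

At steady state, F × (Dose/τ) = Css × CL.
Dose = Css × CL × τ / F = 13.7 × 16.80 × 18.0 / 0.45 = 9206 mg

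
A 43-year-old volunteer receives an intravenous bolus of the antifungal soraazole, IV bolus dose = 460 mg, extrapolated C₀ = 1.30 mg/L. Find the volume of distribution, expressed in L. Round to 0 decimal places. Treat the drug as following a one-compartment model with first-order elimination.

354 L

Vd = Dose / C₀ = 460.0 / 1.30 = 353.8 L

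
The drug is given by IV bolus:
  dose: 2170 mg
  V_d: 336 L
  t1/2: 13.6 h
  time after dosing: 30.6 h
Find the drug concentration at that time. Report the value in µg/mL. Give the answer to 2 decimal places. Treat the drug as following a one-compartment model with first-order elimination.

1.36 µg/mL

C₀ = Dose / Vd = 2170 / 336 = 6.458 mg/L
k = ln2 / t½ = 0.693147 / 13.6 = 0.05097 h⁻¹
C = C₀ · e^(−k·t) = 6.458 × e^(−0.05097 × 30.6)
  = 6.458 × 0.2102 = 1.357 mg/L
(1.357 mg/L = 1.357 µg/mL)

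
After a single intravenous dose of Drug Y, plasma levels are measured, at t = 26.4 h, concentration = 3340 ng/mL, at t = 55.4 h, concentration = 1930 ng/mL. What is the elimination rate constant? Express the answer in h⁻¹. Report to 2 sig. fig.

k = ln(C₁/C₂) / (t₂ − t₁) = ln(3340/1930) / (55.4 − 26.4)
  = 0.5485 / 29.00 = 0.01891 h⁻¹

0.019 h⁻¹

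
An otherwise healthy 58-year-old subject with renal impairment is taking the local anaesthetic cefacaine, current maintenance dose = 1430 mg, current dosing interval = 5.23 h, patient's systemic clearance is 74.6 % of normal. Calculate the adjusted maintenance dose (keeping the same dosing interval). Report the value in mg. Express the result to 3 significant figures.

1070 mg

To keep the same average steady-state level, dosing rate must scale with clearance.
CL ratio = 74.6 / 100 = 0.7460
New dose (same interval) = 1430 × 0.7460 = 1067 mg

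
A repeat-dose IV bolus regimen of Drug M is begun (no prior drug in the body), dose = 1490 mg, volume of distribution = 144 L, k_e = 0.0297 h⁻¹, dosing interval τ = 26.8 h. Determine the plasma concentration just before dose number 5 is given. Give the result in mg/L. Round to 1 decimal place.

C₀ per dose = Dose / Vd = 1490 / 144 = 10.35 mg/L
Fraction remaining after one interval: r = e^(−kτ) = e^(−0.02970 × 26.8) = 0.4511
Before dose 5, 4 doses have been given (aged 1τ, 2τ, 3τ, 4τ).
C_trough = C₀ × (r + r² + … + r^4) = C₀ × r(1−r^4)/(1−r)
        = 10.35 × 0.4511 × (1 − 0.04141) / (1 − 0.4511) = 8.154 mg/L

8.2 mg/L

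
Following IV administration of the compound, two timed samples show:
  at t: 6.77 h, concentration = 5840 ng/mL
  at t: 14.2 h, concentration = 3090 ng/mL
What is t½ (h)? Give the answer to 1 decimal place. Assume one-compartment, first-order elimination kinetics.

8.1 h

k = ln(C₁/C₂) / (t₂ − t₁) = ln(5840/3090) / (14.2 − 6.77)
  = 0.6366 / 7.430 = 0.08568 h⁻¹
t½ = ln2 / k = 0.693147 / 0.08568 = 8.090 h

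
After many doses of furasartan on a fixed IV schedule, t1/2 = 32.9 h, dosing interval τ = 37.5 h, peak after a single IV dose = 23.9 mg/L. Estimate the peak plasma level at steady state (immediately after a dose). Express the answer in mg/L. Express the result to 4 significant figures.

43.76 mg/L

k = ln2 / t½ = 0.693147 / 32.9 = 0.02107 h⁻¹
e^(−kτ) = e^(−0.02107 × 37.5) = 0.4538
Accumulation ratio R = 1 / (1 − e^(−kτ)) = 1 / (1 − 0.4538) = 1.831
Steady-state peak = C₀ × R = 23.9 × 1.831 = 43.76 mg/L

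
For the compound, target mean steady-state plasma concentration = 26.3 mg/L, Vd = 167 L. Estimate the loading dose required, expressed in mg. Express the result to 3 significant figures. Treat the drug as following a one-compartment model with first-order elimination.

4390 mg

LD = Css × Vd = 26.3 × 167 = 4392 mg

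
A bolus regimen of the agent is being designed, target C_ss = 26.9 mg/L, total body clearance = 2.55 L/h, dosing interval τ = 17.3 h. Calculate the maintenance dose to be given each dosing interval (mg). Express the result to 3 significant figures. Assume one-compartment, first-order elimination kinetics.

At steady state, Dose/τ = Css × CL.
Dose = Css × CL × τ = 26.9 × 2.550 × 17.3 = 1187 mg

1190 mg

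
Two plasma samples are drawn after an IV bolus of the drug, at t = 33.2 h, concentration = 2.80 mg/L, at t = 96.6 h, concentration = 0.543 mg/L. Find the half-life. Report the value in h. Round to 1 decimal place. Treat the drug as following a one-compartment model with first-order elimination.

26.8 h

k = ln(C₁/C₂) / (t₂ − t₁) = ln(2.80/0.543) / (96.6 − 33.2)
  = 1.640 / 63.40 = 0.02587 h⁻¹
t½ = ln2 / k = 0.693147 / 0.02587 = 26.79 h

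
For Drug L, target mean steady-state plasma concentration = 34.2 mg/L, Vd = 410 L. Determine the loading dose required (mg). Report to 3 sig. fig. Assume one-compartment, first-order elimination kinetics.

14000 mg

LD = Css × Vd = 34.2 × 410 = 14020 mg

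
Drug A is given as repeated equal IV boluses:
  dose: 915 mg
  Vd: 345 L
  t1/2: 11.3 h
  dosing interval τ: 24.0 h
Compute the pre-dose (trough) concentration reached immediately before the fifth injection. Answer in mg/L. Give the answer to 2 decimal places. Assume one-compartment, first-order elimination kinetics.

C₀ per dose = Dose / Vd = 915 / 345 = 2.652 mg/L
k = ln2 / t½ = 0.693147 / 11.3 = 0.06134 h⁻¹
Fraction remaining after one interval: r = e^(−kτ) = e^(−0.06134 × 24.0) = 0.2294
Before dose 5, 4 doses have been given (aged 1τ, 2τ, 3τ, 4τ).
C_trough = C₀ × (r + r² + … + r^4) = C₀ × r(1−r^4)/(1−r)
        = 2.652 × 0.2294 × (1 − 0.002769) / (1 − 0.2294) = 0.7873 mg/L

0.79 mg/L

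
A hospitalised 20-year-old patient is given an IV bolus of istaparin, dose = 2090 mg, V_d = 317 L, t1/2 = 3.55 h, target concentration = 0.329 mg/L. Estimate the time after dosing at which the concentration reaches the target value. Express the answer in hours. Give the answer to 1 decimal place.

15.4 h

C₀ = Dose / Vd = 2090 / 317 = 6.593 mg/L
k = ln2 / t½ = 0.693147 / 3.55 = 0.1953 h⁻¹
t = ln(C₀ / C) / k = ln(6.593 / 0.329) / 0.1953
  = ln(20.04) / 0.1953 = 2.998 / 0.1953 = 15.35 h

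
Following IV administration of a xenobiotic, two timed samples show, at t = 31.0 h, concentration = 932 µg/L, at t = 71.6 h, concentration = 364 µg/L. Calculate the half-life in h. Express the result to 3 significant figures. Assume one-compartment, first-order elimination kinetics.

29.9 h

k = ln(C₁/C₂) / (t₂ − t₁) = ln(932/364) / (71.6 − 31.0)
  = 0.9402 / 40.60 = 0.02316 h⁻¹
t½ = ln2 / k = 0.693147 / 0.02316 = 29.93 h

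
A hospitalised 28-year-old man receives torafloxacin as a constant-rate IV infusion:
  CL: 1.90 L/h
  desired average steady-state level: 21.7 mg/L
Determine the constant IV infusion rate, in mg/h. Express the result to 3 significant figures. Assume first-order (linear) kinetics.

41.2 mg/h

At steady state, infusion rate R₀ = Css × CL = 21.7 × 1.900 = 41.23 mg/h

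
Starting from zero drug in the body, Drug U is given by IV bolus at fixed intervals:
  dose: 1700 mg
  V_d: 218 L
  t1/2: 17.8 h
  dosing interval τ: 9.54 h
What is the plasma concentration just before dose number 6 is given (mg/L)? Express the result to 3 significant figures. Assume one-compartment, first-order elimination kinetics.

14.6 mg/L

C₀ per dose = Dose / Vd = 1700 / 218 = 7.798 mg/L
k = ln2 / t½ = 0.693147 / 17.8 = 0.03894 h⁻¹
Fraction remaining after one interval: r = e^(−kτ) = e^(−0.03894 × 9.54) = 0.6897
Before dose 6, 5 doses have been given (aged 1τ, 2τ, 3τ, 4τ, 5τ).
C_trough = C₀ × (r + r² + … + r^5) = C₀ × r(1−r^5)/(1−r)
        = 7.798 × 0.6897 × (1 − 0.1561) / (1 − 0.6897) = 14.63 mg/L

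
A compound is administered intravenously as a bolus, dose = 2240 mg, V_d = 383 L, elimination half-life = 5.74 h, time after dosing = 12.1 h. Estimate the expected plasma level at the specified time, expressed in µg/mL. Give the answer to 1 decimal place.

1.4 µg/mL

C₀ = Dose / Vd = 2240 / 383 = 5.849 mg/L
k = ln2 / t½ = 0.693147 / 5.74 = 0.1208 h⁻¹
C = C₀ · e^(−k·t) = 5.849 × e^(−0.1208 × 12.1)
  = 5.849 × 0.2318 = 1.356 mg/L
(1.356 mg/L = 1.356 µg/mL)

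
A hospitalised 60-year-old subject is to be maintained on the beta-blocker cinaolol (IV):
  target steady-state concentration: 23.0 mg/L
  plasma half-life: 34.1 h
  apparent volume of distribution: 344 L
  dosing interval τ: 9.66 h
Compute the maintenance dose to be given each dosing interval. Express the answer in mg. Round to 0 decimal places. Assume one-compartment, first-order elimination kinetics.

k = ln2 / t½ = 0.693147 / 34.1 = 0.02033 h⁻¹
CL = k × Vd = 0.02033 × 344 = 6.994 L/h
At steady state, Dose/τ = Css × CL.
Dose = Css × CL × τ = 23.0 × 6.994 × 9.66 = 1554 mg

1554 mg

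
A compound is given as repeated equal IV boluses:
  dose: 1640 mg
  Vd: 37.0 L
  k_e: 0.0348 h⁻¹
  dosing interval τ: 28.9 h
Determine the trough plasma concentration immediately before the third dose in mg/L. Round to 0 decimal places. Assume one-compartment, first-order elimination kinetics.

22 mg/L

C₀ per dose = Dose / Vd = 1640 / 37.0 = 44.32 mg/L
Fraction remaining after one interval: r = e^(−kτ) = e^(−0.03480 × 28.9) = 0.3658
Before dose 3, 2 doses have been given (aged 1τ, 2τ).
C_trough = C₀ × (r + r²) = 44.32 × (0.3658 + 0.1338) = 22.14 mg/L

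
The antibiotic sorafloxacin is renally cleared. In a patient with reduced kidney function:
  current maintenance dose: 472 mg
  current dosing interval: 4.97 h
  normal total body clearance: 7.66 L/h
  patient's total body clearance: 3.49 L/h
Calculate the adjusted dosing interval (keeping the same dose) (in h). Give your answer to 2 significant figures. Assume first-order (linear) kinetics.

11 h

To keep the same average steady-state level, dosing rate must scale with clearance.
CL ratio = 3.49 / 7.66 = 0.4556
New interval (same dose) = 4.97 / 0.4556 = 10.91 h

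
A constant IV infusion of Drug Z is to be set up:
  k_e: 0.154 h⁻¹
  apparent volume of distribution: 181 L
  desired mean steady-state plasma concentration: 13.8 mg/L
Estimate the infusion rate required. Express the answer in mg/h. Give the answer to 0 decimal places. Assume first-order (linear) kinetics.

385 mg/h

CL = k × Vd = 0.1540 × 181 = 27.87 L/h
At steady state, infusion rate R₀ = Css × CL = 13.8 × 27.87 = 384.6 mg/h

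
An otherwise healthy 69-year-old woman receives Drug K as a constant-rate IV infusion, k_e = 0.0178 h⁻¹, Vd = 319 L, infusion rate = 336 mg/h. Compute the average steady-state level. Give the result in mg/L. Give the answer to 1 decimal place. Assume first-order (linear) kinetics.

59.2 mg/L

CL = k × Vd = 0.01780 × 319 = 5.678 L/h
At steady state Css = R₀ / CL = 336 / 5.678 = 59.18 mg/L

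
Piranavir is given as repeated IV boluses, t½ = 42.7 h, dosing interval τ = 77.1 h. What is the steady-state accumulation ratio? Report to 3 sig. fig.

1.40

k = ln2 / t½ = 0.693147 / 42.7 = 0.01623 h⁻¹
e^(−kτ) = e^(−0.01623 × 77.1) = 0.2861
Accumulation ratio R = 1 / (1 − e^(−kτ)) = 1 / (1 − 0.2861) = 1.401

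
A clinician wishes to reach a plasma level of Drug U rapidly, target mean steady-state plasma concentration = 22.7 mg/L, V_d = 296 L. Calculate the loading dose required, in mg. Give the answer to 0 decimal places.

LD = Css × Vd = 22.7 × 296 = 6719 mg

6719 mg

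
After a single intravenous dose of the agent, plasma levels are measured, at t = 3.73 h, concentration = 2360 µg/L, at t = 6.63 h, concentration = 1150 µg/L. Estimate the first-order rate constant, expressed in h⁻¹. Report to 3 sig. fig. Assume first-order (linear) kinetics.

k = ln(C₁/C₂) / (t₂ − t₁) = ln(2360/1150) / (6.63 − 3.73)
  = 0.7189 / 2.900 = 0.2479 h⁻¹

0.248 h⁻¹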